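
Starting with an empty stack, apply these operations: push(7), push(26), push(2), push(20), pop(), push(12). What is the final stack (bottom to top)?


push(7) -> [7]
push(26) -> [7, 26]
push(2) -> [7, 26, 2]
push(20) -> [7, 26, 2, 20]
pop() returns 20 -> [7, 26, 2]
push(12) -> [7, 26, 2, 12]
Final stack (bottom to top): [7, 26, 2, 12]


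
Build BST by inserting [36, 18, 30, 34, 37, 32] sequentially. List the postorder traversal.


Root = 36; build tree by BST insertion.
Postorder traversal: [32, 34, 30, 18, 37, 36]


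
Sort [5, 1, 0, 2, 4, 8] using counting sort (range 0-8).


Count array: [1, 1, 1, 0, 1, 1, 0, 0, 1]
Reconstruct: [0, 1, 2, 4, 5, 8]


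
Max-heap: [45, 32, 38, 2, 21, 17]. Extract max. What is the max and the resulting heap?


Max = 45
Replace root with last, heapify down
Resulting heap: [38, 32, 17, 2, 21]


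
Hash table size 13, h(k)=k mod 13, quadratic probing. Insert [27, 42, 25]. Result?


Insertions: 27->slot 1; 42->slot 3; 25->slot 12
Table: [None, 27, None, 42, None, None, None, None, None, None, None, None, 25]


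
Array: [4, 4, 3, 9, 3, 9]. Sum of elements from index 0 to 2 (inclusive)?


Prefix sums: [0, 4, 8, 11, 20, 23, 32]
Sum[0..2] = prefix[3] - prefix[0] = 11 - 0 = 11


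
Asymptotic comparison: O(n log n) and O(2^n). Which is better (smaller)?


linearithmic grows slower than exponential
O(n log n) is asymptotically smaller; O(2^n) grows faster


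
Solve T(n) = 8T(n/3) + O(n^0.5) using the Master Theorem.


a=8, b=3, c=0.5. log_3(8)=1.893 > c=0.5. Case 1: O(n^log_b(a)) = O(n^1.893)
Complexity: O(n^1.893)


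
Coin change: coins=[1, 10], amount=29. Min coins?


dp[0]=0; dp[i]=1+min(dp[i-c] for c in coins)
...dp[24]=6, dp[25]=7, dp[26]=8, dp[27]=9, dp[28]=10, dp[29]=11
Minimum coins for 29 = 11


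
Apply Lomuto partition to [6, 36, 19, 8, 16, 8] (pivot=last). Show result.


Elements <= 8 go left of pivot.
Result: [6, 8, 8, 36, 16, 19], pivot at index 2


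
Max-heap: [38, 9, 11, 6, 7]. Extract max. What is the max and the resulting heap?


Max = 38
Replace root with last, heapify down
Resulting heap: [11, 9, 7, 6]


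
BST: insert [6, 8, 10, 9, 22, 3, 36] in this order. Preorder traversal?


Root = 6; build tree by BST insertion.
Preorder traversal: [6, 3, 8, 10, 9, 22, 36]


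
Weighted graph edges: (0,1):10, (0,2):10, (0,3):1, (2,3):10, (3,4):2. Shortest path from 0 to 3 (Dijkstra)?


Dijkstra from 0:
Distances: {0: 0, 1: 10, 2: 10, 3: 1, 4: 3}
Shortest distance to 3 = 1, path = [0, 3]


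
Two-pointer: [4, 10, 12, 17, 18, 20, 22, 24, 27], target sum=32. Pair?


Two pointers: lo=0, hi=8
Found pair: (10, 22) summing to 32


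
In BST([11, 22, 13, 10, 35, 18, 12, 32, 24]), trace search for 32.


BST root = 11
Search for 32: compare at each node
Path: [11, 22, 35, 32]


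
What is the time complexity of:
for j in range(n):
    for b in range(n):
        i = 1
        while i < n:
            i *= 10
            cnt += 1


Per nesting level: O(n) * O(n) * O(log n) = O(n^2 log n)
Complexity: O(n^2 log n)


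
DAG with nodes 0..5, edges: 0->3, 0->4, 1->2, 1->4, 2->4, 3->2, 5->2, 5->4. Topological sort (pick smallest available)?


Kahn's algorithm, process smallest node first
Order: [0, 1, 3, 5, 2, 4]


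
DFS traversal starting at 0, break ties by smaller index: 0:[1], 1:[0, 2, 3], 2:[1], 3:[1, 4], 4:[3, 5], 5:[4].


DFS stack-based: start with [0]
Visit order: [0, 1, 2, 3, 4, 5]


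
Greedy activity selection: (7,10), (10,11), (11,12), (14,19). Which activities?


Greedy: pick earliest-ending, then skip overlaps.
Selected (4 activities): [(7, 10), (10, 11), (11, 12), (14, 19)]


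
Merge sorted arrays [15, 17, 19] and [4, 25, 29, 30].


Compare heads, take smaller each step.
Merged: [4, 15, 17, 19, 25, 29, 30]


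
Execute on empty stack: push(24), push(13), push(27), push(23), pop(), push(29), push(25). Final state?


push(24) -> [24]
push(13) -> [24, 13]
push(27) -> [24, 13, 27]
push(23) -> [24, 13, 27, 23]
pop() returns 23 -> [24, 13, 27]
push(29) -> [24, 13, 27, 29]
push(25) -> [24, 13, 27, 29, 25]
Final stack (bottom to top): [24, 13, 27, 29, 25]


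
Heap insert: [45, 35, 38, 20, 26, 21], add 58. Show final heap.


Append 58: [45, 35, 38, 20, 26, 21, 58]
Bubble up: swap idx 6(58) with idx 2(38); swap idx 2(58) with idx 0(45)
Result: [58, 35, 45, 20, 26, 21, 38]


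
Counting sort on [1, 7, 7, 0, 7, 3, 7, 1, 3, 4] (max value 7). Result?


Count array: [1, 2, 0, 2, 1, 0, 0, 4]
Reconstruct: [0, 1, 1, 3, 3, 4, 7, 7, 7, 7]


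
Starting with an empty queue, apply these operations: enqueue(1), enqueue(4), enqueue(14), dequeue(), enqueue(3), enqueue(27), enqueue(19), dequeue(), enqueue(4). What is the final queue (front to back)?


enqueue(1) -> [1]
enqueue(4) -> [1, 4]
enqueue(14) -> [1, 4, 14]
dequeue() returns 1 -> [4, 14]
enqueue(3) -> [4, 14, 3]
enqueue(27) -> [4, 14, 3, 27]
enqueue(19) -> [4, 14, 3, 27, 19]
dequeue() returns 4 -> [14, 3, 27, 19]
enqueue(4) -> [14, 3, 27, 19, 4]
Final queue (front to back): [14, 3, 27, 19, 4]


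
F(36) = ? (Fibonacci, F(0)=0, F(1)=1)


F(n)=F(n-1)+F(n-2)
...F(34)=5702887, F(35)=9227465, F(36)=14930352


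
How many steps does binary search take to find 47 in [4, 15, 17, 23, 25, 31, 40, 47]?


Search for 47:
[0,7] mid=3 arr[3]=23
[4,7] mid=5 arr[5]=31
[6,7] mid=6 arr[6]=40
[7,7] mid=7 arr[7]=47
Total: 4 comparisons


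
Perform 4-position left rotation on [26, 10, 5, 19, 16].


Left rotate by 4: [16, 26, 10, 5, 19]


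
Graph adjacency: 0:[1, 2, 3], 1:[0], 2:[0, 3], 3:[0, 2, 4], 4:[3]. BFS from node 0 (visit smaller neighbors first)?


BFS queue: start with [0]
Visit order: [0, 1, 2, 3, 4]


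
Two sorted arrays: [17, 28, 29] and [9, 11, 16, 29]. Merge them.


Compare heads, take smaller each step.
Merged: [9, 11, 16, 17, 28, 29, 29]


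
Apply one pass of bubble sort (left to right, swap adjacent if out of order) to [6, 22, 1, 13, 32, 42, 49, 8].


After one pass: [6, 1, 13, 22, 32, 42, 8, 49]


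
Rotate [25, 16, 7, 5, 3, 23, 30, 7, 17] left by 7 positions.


Left rotate by 7: [7, 17, 25, 16, 7, 5, 3, 23, 30]


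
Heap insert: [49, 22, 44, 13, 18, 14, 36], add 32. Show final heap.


Append 32: [49, 22, 44, 13, 18, 14, 36, 32]
Bubble up: swap idx 7(32) with idx 3(13); swap idx 3(32) with idx 1(22)
Result: [49, 32, 44, 22, 18, 14, 36, 13]


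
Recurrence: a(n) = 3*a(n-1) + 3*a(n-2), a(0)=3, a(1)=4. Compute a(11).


Build bottom-up:
...a(9)=225099, a(10)=853416, a(11)=3*853416+3*225099=3235545


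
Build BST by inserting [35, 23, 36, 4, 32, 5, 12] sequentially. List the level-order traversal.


Root = 35; build tree by BST insertion.
Level-Order traversal: [35, 23, 36, 4, 32, 5, 12]


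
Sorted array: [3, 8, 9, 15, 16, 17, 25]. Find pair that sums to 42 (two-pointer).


Two pointers: lo=0, hi=6
Found pair: (17, 25) summing to 42


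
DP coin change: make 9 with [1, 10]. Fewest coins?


dp[0]=0; dp[i]=1+min(dp[i-c] for c in coins)
...dp[4]=4, dp[5]=5, dp[6]=6, dp[7]=7, dp[8]=8, dp[9]=9
Minimum coins for 9 = 9


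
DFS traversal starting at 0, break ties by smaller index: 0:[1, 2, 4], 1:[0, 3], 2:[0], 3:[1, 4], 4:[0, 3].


DFS stack-based: start with [0]
Visit order: [0, 1, 3, 4, 2]


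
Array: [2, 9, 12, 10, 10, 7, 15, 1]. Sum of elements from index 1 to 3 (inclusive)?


Prefix sums: [0, 2, 11, 23, 33, 43, 50, 65, 66]
Sum[1..3] = prefix[4] - prefix[1] = 33 - 2 = 31


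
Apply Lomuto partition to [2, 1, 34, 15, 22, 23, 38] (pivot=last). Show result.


Elements <= 38 go left of pivot.
Result: [2, 1, 34, 15, 22, 23, 38], pivot at index 6


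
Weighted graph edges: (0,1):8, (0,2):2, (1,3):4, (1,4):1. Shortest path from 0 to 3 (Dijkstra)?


Dijkstra from 0:
Distances: {0: 0, 1: 8, 2: 2, 3: 12, 4: 9}
Shortest distance to 3 = 12, path = [0, 1, 3]


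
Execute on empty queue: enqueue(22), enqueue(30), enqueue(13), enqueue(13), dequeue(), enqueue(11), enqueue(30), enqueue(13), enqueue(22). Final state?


enqueue(22) -> [22]
enqueue(30) -> [22, 30]
enqueue(13) -> [22, 30, 13]
enqueue(13) -> [22, 30, 13, 13]
dequeue() returns 22 -> [30, 13, 13]
enqueue(11) -> [30, 13, 13, 11]
enqueue(30) -> [30, 13, 13, 11, 30]
enqueue(13) -> [30, 13, 13, 11, 30, 13]
enqueue(22) -> [30, 13, 13, 11, 30, 13, 22]
Final queue (front to back): [30, 13, 13, 11, 30, 13, 22]


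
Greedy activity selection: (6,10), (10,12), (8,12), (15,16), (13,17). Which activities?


Greedy: pick earliest-ending, then skip overlaps.
Selected (3 activities): [(6, 10), (10, 12), (15, 16)]


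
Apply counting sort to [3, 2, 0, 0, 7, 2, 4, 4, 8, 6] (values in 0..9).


Count array: [2, 0, 2, 1, 2, 0, 1, 1, 1, 0]
Reconstruct: [0, 0, 2, 2, 3, 4, 4, 6, 7, 8]


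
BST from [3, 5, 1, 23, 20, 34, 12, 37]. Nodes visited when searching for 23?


BST root = 3
Search for 23: compare at each node
Path: [3, 5, 23]


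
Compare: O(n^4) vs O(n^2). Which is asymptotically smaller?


quadratic grows slower than quartic
O(n^2) is asymptotically smaller; O(n^4) grows faster


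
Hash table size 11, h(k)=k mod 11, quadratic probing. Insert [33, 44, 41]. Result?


Insertions: 33->slot 0; 44->slot 1; 41->slot 8
Table: [33, 44, None, None, None, None, None, None, 41, None, None]


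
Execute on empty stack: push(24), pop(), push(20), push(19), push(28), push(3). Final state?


push(24) -> [24]
pop() returns 24 -> []
push(20) -> [20]
push(19) -> [20, 19]
push(28) -> [20, 19, 28]
push(3) -> [20, 19, 28, 3]
Final stack (bottom to top): [20, 19, 28, 3]


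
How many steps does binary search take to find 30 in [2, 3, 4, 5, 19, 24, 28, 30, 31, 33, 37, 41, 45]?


Search for 30:
[0,12] mid=6 arr[6]=28
[7,12] mid=9 arr[9]=33
[7,8] mid=7 arr[7]=30
Total: 3 comparisons


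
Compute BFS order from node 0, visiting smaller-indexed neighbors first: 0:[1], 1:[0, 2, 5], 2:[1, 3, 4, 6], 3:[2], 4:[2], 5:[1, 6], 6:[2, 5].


BFS queue: start with [0]
Visit order: [0, 1, 2, 5, 3, 4, 6]


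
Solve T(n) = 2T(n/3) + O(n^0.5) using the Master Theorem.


a=2, b=3, c=0.5. log_3(2)=0.631 > c=0.5. Case 1: O(n^log_b(a)) = O(n^0.631)
Complexity: O(n^0.631)


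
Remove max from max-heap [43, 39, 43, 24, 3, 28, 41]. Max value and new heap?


Max = 43
Replace root with last, heapify down
Resulting heap: [43, 39, 41, 24, 3, 28]


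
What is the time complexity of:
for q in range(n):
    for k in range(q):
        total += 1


Per nesting level: O(n) * O(n) [triangular over q] = O(n^2)
Complexity: O(n^2)


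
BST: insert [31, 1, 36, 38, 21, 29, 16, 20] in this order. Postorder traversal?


Root = 31; build tree by BST insertion.
Postorder traversal: [20, 16, 29, 21, 1, 38, 36, 31]


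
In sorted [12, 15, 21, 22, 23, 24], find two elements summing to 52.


Two pointers: lo=0, hi=5
No pair sums to 52


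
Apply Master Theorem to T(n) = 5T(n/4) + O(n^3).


a=5, b=4, c=3. log_4(5)=1.161 < c=3. Case 3: O(n^c) = O(n^3)
Complexity: O(n^3)


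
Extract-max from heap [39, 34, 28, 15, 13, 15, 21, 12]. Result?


Max = 39
Replace root with last, heapify down
Resulting heap: [34, 15, 28, 12, 13, 15, 21]


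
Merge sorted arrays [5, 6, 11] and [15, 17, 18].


Compare heads, take smaller each step.
Merged: [5, 6, 11, 15, 17, 18]


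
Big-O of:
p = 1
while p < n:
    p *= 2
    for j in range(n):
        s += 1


Per nesting level: O(log n) * O(n) = O(n log n)
Complexity: O(n log n)


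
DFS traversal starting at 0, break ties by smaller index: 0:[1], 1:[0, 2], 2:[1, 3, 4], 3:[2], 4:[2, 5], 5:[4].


DFS stack-based: start with [0]
Visit order: [0, 1, 2, 3, 4, 5]


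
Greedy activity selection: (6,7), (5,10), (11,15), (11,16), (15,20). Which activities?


Greedy: pick earliest-ending, then skip overlaps.
Selected (3 activities): [(6, 7), (11, 15), (15, 20)]


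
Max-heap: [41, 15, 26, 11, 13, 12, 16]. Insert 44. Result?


Append 44: [41, 15, 26, 11, 13, 12, 16, 44]
Bubble up: swap idx 7(44) with idx 3(11); swap idx 3(44) with idx 1(15); swap idx 1(44) with idx 0(41)
Result: [44, 41, 26, 15, 13, 12, 16, 11]


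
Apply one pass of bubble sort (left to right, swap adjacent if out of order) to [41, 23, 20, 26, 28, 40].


After one pass: [23, 20, 26, 28, 40, 41]


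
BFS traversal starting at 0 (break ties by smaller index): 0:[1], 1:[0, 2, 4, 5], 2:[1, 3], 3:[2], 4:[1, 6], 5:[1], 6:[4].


BFS queue: start with [0]
Visit order: [0, 1, 2, 4, 5, 3, 6]


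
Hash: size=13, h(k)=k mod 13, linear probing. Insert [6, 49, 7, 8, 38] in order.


Insertions: 6->slot 6; 49->slot 10; 7->slot 7; 8->slot 8; 38->slot 12
Table: [None, None, None, None, None, None, 6, 7, 8, None, 49, None, 38]


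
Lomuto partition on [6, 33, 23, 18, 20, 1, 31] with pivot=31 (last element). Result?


Elements <= 31 go left of pivot.
Result: [6, 23, 18, 20, 1, 31, 33], pivot at index 5


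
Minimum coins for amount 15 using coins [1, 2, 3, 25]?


dp[0]=0; dp[i]=1+min(dp[i-c] for c in coins)
...dp[10]=4, dp[11]=4, dp[12]=4, dp[13]=5, dp[14]=5, dp[15]=5
Minimum coins for 15 = 5


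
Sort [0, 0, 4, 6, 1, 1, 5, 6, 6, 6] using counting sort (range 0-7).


Count array: [2, 2, 0, 0, 1, 1, 4, 0]
Reconstruct: [0, 0, 1, 1, 4, 5, 6, 6, 6, 6]


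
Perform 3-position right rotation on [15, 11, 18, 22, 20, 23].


Right rotate by 3: [22, 20, 23, 15, 11, 18]


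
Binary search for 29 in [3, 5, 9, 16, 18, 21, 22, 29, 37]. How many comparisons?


Search for 29:
[0,8] mid=4 arr[4]=18
[5,8] mid=6 arr[6]=22
[7,8] mid=7 arr[7]=29
Total: 3 comparisons


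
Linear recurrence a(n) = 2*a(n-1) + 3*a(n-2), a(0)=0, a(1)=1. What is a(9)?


Build bottom-up:
...a(7)=547, a(8)=1640, a(9)=2*1640+3*547=4921


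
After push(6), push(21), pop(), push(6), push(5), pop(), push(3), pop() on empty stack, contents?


push(6) -> [6]
push(21) -> [6, 21]
pop() returns 21 -> [6]
push(6) -> [6, 6]
push(5) -> [6, 6, 5]
pop() returns 5 -> [6, 6]
push(3) -> [6, 6, 3]
pop() returns 3 -> [6, 6]
Final stack (bottom to top): [6, 6]


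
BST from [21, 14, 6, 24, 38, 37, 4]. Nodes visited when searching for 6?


BST root = 21
Search for 6: compare at each node
Path: [21, 14, 6]


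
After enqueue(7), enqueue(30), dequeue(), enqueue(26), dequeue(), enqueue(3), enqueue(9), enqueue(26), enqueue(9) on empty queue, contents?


enqueue(7) -> [7]
enqueue(30) -> [7, 30]
dequeue() returns 7 -> [30]
enqueue(26) -> [30, 26]
dequeue() returns 30 -> [26]
enqueue(3) -> [26, 3]
enqueue(9) -> [26, 3, 9]
enqueue(26) -> [26, 3, 9, 26]
enqueue(9) -> [26, 3, 9, 26, 9]
Final queue (front to back): [26, 3, 9, 26, 9]


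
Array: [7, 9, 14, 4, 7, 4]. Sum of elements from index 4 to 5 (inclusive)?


Prefix sums: [0, 7, 16, 30, 34, 41, 45]
Sum[4..5] = prefix[6] - prefix[4] = 45 - 34 = 11


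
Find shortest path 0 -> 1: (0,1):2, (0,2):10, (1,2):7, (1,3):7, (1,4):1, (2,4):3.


Dijkstra from 0:
Distances: {0: 0, 1: 2, 2: 6, 3: 9, 4: 3}
Shortest distance to 1 = 2, path = [0, 1]


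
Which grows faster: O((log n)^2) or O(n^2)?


polylogarithmic grows slower than quadratic
O((log n)^2) is asymptotically smaller; O(n^2) grows faster


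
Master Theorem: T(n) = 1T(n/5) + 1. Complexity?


a=1, b=5, c=0. log_5(1)=0 = c=0. Case 2: O(n^c log n) = O(log n)
Complexity: O(log n)


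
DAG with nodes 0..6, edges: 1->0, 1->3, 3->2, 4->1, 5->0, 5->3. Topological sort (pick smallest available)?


Kahn's algorithm, process smallest node first
Order: [4, 1, 5, 0, 3, 2, 6]


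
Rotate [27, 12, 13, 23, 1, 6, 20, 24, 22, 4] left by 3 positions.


Left rotate by 3: [23, 1, 6, 20, 24, 22, 4, 27, 12, 13]


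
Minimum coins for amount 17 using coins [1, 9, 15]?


dp[0]=0; dp[i]=1+min(dp[i-c] for c in coins)
...dp[12]=4, dp[13]=5, dp[14]=6, dp[15]=1, dp[16]=2, dp[17]=3
Minimum coins for 17 = 3


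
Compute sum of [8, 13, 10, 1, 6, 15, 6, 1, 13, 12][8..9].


Prefix sums: [0, 8, 21, 31, 32, 38, 53, 59, 60, 73, 85]
Sum[8..9] = prefix[10] - prefix[8] = 85 - 60 = 25


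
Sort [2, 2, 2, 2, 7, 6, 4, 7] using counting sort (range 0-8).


Count array: [0, 0, 4, 0, 1, 0, 1, 2, 0]
Reconstruct: [2, 2, 2, 2, 4, 6, 7, 7]


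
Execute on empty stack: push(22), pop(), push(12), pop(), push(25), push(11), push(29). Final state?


push(22) -> [22]
pop() returns 22 -> []
push(12) -> [12]
pop() returns 12 -> []
push(25) -> [25]
push(11) -> [25, 11]
push(29) -> [25, 11, 29]
Final stack (bottom to top): [25, 11, 29]


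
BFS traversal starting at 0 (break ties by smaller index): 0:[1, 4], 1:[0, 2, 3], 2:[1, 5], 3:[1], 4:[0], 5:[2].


BFS queue: start with [0]
Visit order: [0, 1, 4, 2, 3, 5]


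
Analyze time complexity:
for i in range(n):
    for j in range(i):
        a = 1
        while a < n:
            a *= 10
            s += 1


Per nesting level: O(n) * O(n) [triangular over i] * O(log n) = O(n^2 log n)
Complexity: O(n^2 log n)


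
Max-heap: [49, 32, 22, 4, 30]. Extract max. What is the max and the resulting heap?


Max = 49
Replace root with last, heapify down
Resulting heap: [32, 30, 22, 4]


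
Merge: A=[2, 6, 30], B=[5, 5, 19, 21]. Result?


Compare heads, take smaller each step.
Merged: [2, 5, 5, 6, 19, 21, 30]


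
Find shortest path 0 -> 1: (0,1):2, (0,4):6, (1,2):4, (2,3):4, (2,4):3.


Dijkstra from 0:
Distances: {0: 0, 1: 2, 2: 6, 3: 10, 4: 6}
Shortest distance to 1 = 2, path = [0, 1]


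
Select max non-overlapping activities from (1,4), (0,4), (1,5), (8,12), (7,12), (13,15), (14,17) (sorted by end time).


Greedy: pick earliest-ending, then skip overlaps.
Selected (3 activities): [(1, 4), (8, 12), (13, 15)]


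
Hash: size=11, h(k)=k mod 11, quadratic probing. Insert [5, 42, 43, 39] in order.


Insertions: 5->slot 5; 42->slot 9; 43->slot 10; 39->slot 6
Table: [None, None, None, None, None, 5, 39, None, None, 42, 43]


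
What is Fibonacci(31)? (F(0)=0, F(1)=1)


F(n)=F(n-1)+F(n-2)
...F(29)=514229, F(30)=832040, F(31)=1346269


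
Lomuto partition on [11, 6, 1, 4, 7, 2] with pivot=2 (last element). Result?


Elements <= 2 go left of pivot.
Result: [1, 2, 11, 4, 7, 6], pivot at index 1


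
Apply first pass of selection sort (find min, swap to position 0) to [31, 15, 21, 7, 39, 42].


After one pass: [7, 15, 21, 31, 39, 42]


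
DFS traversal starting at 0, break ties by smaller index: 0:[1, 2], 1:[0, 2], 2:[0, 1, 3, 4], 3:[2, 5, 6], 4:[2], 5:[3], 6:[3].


DFS stack-based: start with [0]
Visit order: [0, 1, 2, 3, 5, 6, 4]


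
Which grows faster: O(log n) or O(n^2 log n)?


logarithmic grows slower than n^2 log n
O(log n) is asymptotically smaller; O(n^2 log n) grows faster


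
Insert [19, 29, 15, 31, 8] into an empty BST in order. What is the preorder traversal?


Root = 19; build tree by BST insertion.
Preorder traversal: [19, 15, 8, 29, 31]


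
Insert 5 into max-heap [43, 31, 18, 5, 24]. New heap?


Append 5: [43, 31, 18, 5, 24, 5]
Bubble up: no swaps needed
Result: [43, 31, 18, 5, 24, 5]


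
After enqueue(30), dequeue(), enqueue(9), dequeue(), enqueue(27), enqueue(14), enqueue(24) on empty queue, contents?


enqueue(30) -> [30]
dequeue() returns 30 -> []
enqueue(9) -> [9]
dequeue() returns 9 -> []
enqueue(27) -> [27]
enqueue(14) -> [27, 14]
enqueue(24) -> [27, 14, 24]
Final queue (front to back): [27, 14, 24]


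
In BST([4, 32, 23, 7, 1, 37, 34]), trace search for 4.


BST root = 4
Search for 4: compare at each node
Path: [4]


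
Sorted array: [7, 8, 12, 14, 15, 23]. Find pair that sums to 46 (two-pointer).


Two pointers: lo=0, hi=5
No pair sums to 46


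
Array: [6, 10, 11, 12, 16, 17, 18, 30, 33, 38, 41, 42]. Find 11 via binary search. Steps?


Search for 11:
[0,11] mid=5 arr[5]=17
[0,4] mid=2 arr[2]=11
Total: 2 comparisons


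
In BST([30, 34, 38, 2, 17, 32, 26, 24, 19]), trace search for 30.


BST root = 30
Search for 30: compare at each node
Path: [30]


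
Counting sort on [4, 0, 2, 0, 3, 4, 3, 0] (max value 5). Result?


Count array: [3, 0, 1, 2, 2, 0]
Reconstruct: [0, 0, 0, 2, 3, 3, 4, 4]


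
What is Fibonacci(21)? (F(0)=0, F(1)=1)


F(n)=F(n-1)+F(n-2)
...F(19)=4181, F(20)=6765, F(21)=10946


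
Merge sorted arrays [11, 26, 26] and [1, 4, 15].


Compare heads, take smaller each step.
Merged: [1, 4, 11, 15, 26, 26]


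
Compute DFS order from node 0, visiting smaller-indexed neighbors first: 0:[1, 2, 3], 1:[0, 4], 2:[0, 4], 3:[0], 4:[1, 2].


DFS stack-based: start with [0]
Visit order: [0, 1, 4, 2, 3]


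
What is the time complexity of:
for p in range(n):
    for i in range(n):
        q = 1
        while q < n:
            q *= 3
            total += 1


Per nesting level: O(n) * O(n) * O(log n) = O(n^2 log n)
Complexity: O(n^2 log n)


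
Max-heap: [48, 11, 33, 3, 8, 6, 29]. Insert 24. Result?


Append 24: [48, 11, 33, 3, 8, 6, 29, 24]
Bubble up: swap idx 7(24) with idx 3(3); swap idx 3(24) with idx 1(11)
Result: [48, 24, 33, 11, 8, 6, 29, 3]


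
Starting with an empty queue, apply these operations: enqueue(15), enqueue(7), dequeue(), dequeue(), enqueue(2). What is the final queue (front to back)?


enqueue(15) -> [15]
enqueue(7) -> [15, 7]
dequeue() returns 15 -> [7]
dequeue() returns 7 -> []
enqueue(2) -> [2]
Final queue (front to back): [2]


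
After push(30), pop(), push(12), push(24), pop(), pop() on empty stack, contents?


push(30) -> [30]
pop() returns 30 -> []
push(12) -> [12]
push(24) -> [12, 24]
pop() returns 24 -> [12]
pop() returns 12 -> []
Final stack (bottom to top): []


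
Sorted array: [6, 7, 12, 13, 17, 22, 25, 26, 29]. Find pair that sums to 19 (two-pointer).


Two pointers: lo=0, hi=8
Found pair: (6, 13) summing to 19


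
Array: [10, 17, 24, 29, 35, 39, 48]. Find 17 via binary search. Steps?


Search for 17:
[0,6] mid=3 arr[3]=29
[0,2] mid=1 arr[1]=17
Total: 2 comparisons


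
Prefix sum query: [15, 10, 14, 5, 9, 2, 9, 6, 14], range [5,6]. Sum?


Prefix sums: [0, 15, 25, 39, 44, 53, 55, 64, 70, 84]
Sum[5..6] = prefix[7] - prefix[5] = 64 - 53 = 11


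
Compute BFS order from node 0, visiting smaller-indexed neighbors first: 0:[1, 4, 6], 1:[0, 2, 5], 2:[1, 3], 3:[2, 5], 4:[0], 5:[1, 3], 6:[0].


BFS queue: start with [0]
Visit order: [0, 1, 4, 6, 2, 5, 3]


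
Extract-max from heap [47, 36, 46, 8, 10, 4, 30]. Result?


Max = 47
Replace root with last, heapify down
Resulting heap: [46, 36, 30, 8, 10, 4]


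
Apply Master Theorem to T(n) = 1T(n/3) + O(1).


a=1, b=3, c=0. log_3(1)=0 = c=0. Case 2: O(n^c log n) = O(log n)
Complexity: O(log n)


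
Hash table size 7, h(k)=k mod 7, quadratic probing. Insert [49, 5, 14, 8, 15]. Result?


Insertions: 49->slot 0; 5->slot 5; 14->slot 1; 8->slot 2; 15->slot 3
Table: [49, 14, 8, 15, None, 5, None]


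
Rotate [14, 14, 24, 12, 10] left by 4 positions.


Left rotate by 4: [10, 14, 14, 24, 12]


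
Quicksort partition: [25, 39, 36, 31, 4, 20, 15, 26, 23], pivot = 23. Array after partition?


Elements <= 23 go left of pivot.
Result: [4, 20, 15, 23, 25, 39, 36, 26, 31], pivot at index 3


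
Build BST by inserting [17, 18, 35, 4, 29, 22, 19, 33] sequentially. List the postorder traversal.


Root = 17; build tree by BST insertion.
Postorder traversal: [4, 19, 22, 33, 29, 35, 18, 17]


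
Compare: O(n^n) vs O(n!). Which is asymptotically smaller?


factorial grows slower than n^n
O(n!) is asymptotically smaller; O(n^n) grows faster


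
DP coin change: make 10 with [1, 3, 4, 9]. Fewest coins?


dp[0]=0; dp[i]=1+min(dp[i-c] for c in coins)
...dp[5]=2, dp[6]=2, dp[7]=2, dp[8]=2, dp[9]=1, dp[10]=2
Minimum coins for 10 = 2


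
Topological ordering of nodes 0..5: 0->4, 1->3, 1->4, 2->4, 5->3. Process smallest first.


Kahn's algorithm, process smallest node first
Order: [0, 1, 2, 4, 5, 3]


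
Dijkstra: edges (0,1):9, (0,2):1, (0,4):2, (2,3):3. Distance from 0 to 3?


Dijkstra from 0:
Distances: {0: 0, 1: 9, 2: 1, 3: 4, 4: 2}
Shortest distance to 3 = 4, path = [0, 2, 3]


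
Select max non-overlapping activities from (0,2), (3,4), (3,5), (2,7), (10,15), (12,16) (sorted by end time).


Greedy: pick earliest-ending, then skip overlaps.
Selected (3 activities): [(0, 2), (3, 4), (10, 15)]


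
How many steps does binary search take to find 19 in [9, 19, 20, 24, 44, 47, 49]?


Search for 19:
[0,6] mid=3 arr[3]=24
[0,2] mid=1 arr[1]=19
Total: 2 comparisons


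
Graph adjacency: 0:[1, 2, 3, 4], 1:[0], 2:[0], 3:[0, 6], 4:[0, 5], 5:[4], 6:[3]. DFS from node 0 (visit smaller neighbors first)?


DFS stack-based: start with [0]
Visit order: [0, 1, 2, 3, 6, 4, 5]


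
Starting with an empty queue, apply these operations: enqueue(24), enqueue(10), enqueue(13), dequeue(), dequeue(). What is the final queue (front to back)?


enqueue(24) -> [24]
enqueue(10) -> [24, 10]
enqueue(13) -> [24, 10, 13]
dequeue() returns 24 -> [10, 13]
dequeue() returns 10 -> [13]
Final queue (front to back): [13]


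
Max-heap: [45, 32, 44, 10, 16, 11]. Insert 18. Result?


Append 18: [45, 32, 44, 10, 16, 11, 18]
Bubble up: no swaps needed
Result: [45, 32, 44, 10, 16, 11, 18]


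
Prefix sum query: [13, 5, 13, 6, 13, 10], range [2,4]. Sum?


Prefix sums: [0, 13, 18, 31, 37, 50, 60]
Sum[2..4] = prefix[5] - prefix[2] = 50 - 18 = 32


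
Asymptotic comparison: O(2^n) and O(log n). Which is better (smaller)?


logarithmic grows slower than exponential
O(log n) is asymptotically smaller; O(2^n) grows faster


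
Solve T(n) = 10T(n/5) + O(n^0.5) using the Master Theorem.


a=10, b=5, c=0.5. log_5(10)=1.431 > c=0.5. Case 1: O(n^log_b(a)) = O(n^1.431)
Complexity: O(n^1.431)


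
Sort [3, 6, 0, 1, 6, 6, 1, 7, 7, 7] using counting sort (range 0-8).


Count array: [1, 2, 0, 1, 0, 0, 3, 3, 0]
Reconstruct: [0, 1, 1, 3, 6, 6, 6, 7, 7, 7]


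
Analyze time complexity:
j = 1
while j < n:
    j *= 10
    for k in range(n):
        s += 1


Per nesting level: O(log n) * O(n) = O(n log n)
Complexity: O(n log n)


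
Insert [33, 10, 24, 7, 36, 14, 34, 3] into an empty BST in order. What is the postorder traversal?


Root = 33; build tree by BST insertion.
Postorder traversal: [3, 7, 14, 24, 10, 34, 36, 33]


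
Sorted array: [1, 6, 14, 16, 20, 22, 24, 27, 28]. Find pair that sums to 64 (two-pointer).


Two pointers: lo=0, hi=8
No pair sums to 64


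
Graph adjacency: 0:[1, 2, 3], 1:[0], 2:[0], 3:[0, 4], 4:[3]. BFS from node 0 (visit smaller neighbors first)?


BFS queue: start with [0]
Visit order: [0, 1, 2, 3, 4]


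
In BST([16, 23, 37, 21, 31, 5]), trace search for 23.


BST root = 16
Search for 23: compare at each node
Path: [16, 23]


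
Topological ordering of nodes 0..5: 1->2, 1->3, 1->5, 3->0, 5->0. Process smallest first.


Kahn's algorithm, process smallest node first
Order: [1, 2, 3, 4, 5, 0]


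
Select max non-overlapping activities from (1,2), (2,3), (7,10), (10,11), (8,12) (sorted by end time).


Greedy: pick earliest-ending, then skip overlaps.
Selected (4 activities): [(1, 2), (2, 3), (7, 10), (10, 11)]


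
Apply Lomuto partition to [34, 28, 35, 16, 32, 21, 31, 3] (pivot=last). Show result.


Elements <= 3 go left of pivot.
Result: [3, 28, 35, 16, 32, 21, 31, 34], pivot at index 0


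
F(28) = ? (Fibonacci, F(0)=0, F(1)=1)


F(n)=F(n-1)+F(n-2)
...F(26)=121393, F(27)=196418, F(28)=317811


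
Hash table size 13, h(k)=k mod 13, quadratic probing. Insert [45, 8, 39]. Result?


Insertions: 45->slot 6; 8->slot 8; 39->slot 0
Table: [39, None, None, None, None, None, 45, None, 8, None, None, None, None]


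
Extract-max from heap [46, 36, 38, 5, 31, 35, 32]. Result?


Max = 46
Replace root with last, heapify down
Resulting heap: [38, 36, 35, 5, 31, 32]


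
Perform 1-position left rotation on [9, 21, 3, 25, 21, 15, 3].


Left rotate by 1: [21, 3, 25, 21, 15, 3, 9]


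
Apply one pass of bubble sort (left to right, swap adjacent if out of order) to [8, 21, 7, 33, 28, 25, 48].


After one pass: [8, 7, 21, 28, 25, 33, 48]


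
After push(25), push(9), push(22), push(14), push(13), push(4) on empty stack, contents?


push(25) -> [25]
push(9) -> [25, 9]
push(22) -> [25, 9, 22]
push(14) -> [25, 9, 22, 14]
push(13) -> [25, 9, 22, 14, 13]
push(4) -> [25, 9, 22, 14, 13, 4]
Final stack (bottom to top): [25, 9, 22, 14, 13, 4]


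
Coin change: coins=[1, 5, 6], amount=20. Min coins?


dp[0]=0; dp[i]=1+min(dp[i-c] for c in coins)
...dp[15]=3, dp[16]=3, dp[17]=3, dp[18]=3, dp[19]=4, dp[20]=4
Minimum coins for 20 = 4


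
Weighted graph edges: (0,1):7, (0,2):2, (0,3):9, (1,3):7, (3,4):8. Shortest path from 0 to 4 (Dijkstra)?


Dijkstra from 0:
Distances: {0: 0, 1: 7, 2: 2, 3: 9, 4: 17}
Shortest distance to 4 = 17, path = [0, 3, 4]


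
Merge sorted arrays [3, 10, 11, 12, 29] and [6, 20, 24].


Compare heads, take smaller each step.
Merged: [3, 6, 10, 11, 12, 20, 24, 29]


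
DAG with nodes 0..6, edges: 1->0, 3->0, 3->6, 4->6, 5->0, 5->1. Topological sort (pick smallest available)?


Kahn's algorithm, process smallest node first
Order: [2, 3, 4, 5, 1, 0, 6]


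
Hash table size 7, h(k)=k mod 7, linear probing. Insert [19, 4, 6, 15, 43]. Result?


Insertions: 19->slot 5; 4->slot 4; 6->slot 6; 15->slot 1; 43->slot 2
Table: [None, 15, 43, None, 4, 19, 6]


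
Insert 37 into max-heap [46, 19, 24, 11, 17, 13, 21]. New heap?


Append 37: [46, 19, 24, 11, 17, 13, 21, 37]
Bubble up: swap idx 7(37) with idx 3(11); swap idx 3(37) with idx 1(19)
Result: [46, 37, 24, 19, 17, 13, 21, 11]


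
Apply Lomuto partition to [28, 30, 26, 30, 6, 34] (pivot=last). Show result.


Elements <= 34 go left of pivot.
Result: [28, 30, 26, 30, 6, 34], pivot at index 5


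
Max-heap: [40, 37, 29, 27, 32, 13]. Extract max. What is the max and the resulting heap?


Max = 40
Replace root with last, heapify down
Resulting heap: [37, 32, 29, 27, 13]


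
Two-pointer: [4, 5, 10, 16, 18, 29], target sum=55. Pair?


Two pointers: lo=0, hi=5
No pair sums to 55


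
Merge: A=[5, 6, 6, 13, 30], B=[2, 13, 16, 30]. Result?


Compare heads, take smaller each step.
Merged: [2, 5, 6, 6, 13, 13, 16, 30, 30]


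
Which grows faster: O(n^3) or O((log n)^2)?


polylogarithmic grows slower than cubic
O((log n)^2) is asymptotically smaller; O(n^3) grows faster


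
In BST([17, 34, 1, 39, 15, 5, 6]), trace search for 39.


BST root = 17
Search for 39: compare at each node
Path: [17, 34, 39]


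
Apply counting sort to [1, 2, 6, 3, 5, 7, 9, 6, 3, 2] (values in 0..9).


Count array: [0, 1, 2, 2, 0, 1, 2, 1, 0, 1]
Reconstruct: [1, 2, 2, 3, 3, 5, 6, 6, 7, 9]


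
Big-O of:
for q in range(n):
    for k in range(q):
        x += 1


Per nesting level: O(n) * O(n) [triangular over q] = O(n^2)
Complexity: O(n^2)


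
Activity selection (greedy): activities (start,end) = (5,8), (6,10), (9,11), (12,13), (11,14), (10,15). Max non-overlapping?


Greedy: pick earliest-ending, then skip overlaps.
Selected (3 activities): [(5, 8), (9, 11), (12, 13)]


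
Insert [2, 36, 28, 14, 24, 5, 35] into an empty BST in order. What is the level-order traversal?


Root = 2; build tree by BST insertion.
Level-Order traversal: [2, 36, 28, 14, 35, 5, 24]


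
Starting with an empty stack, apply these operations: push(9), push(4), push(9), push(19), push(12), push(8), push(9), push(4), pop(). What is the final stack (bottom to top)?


push(9) -> [9]
push(4) -> [9, 4]
push(9) -> [9, 4, 9]
push(19) -> [9, 4, 9, 19]
push(12) -> [9, 4, 9, 19, 12]
push(8) -> [9, 4, 9, 19, 12, 8]
push(9) -> [9, 4, 9, 19, 12, 8, 9]
push(4) -> [9, 4, 9, 19, 12, 8, 9, 4]
pop() returns 4 -> [9, 4, 9, 19, 12, 8, 9]
Final stack (bottom to top): [9, 4, 9, 19, 12, 8, 9]


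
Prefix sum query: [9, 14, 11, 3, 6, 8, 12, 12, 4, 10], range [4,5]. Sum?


Prefix sums: [0, 9, 23, 34, 37, 43, 51, 63, 75, 79, 89]
Sum[4..5] = prefix[6] - prefix[4] = 51 - 37 = 14


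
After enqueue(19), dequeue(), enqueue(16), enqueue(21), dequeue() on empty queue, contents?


enqueue(19) -> [19]
dequeue() returns 19 -> []
enqueue(16) -> [16]
enqueue(21) -> [16, 21]
dequeue() returns 16 -> [21]
Final queue (front to back): [21]


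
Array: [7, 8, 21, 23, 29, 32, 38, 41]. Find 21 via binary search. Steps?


Search for 21:
[0,7] mid=3 arr[3]=23
[0,2] mid=1 arr[1]=8
[2,2] mid=2 arr[2]=21
Total: 3 comparisons


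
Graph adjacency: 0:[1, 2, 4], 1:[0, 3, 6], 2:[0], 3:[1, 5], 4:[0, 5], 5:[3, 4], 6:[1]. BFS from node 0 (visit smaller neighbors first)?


BFS queue: start with [0]
Visit order: [0, 1, 2, 4, 3, 6, 5]


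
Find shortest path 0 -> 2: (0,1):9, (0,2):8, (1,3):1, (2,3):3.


Dijkstra from 0:
Distances: {0: 0, 1: 9, 2: 8, 3: 10}
Shortest distance to 2 = 8, path = [0, 2]


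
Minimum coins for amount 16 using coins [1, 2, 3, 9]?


dp[0]=0; dp[i]=1+min(dp[i-c] for c in coins)
...dp[11]=2, dp[12]=2, dp[13]=3, dp[14]=3, dp[15]=3, dp[16]=4
Minimum coins for 16 = 4


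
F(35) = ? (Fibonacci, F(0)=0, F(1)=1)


F(n)=F(n-1)+F(n-2)
...F(33)=3524578, F(34)=5702887, F(35)=9227465


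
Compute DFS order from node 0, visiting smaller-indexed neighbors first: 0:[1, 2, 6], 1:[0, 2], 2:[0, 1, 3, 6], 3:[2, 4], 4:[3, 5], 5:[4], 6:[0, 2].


DFS stack-based: start with [0]
Visit order: [0, 1, 2, 3, 4, 5, 6]


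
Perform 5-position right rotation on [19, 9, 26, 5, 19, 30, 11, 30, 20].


Right rotate by 5: [19, 30, 11, 30, 20, 19, 9, 26, 5]


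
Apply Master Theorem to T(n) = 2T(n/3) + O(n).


a=2, b=3, c=1. log_3(2)=0.631 < c=1. Case 3: O(n^c) = O(n)
Complexity: O(n)


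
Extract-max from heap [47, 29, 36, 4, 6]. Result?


Max = 47
Replace root with last, heapify down
Resulting heap: [36, 29, 6, 4]


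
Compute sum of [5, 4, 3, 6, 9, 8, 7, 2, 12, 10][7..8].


Prefix sums: [0, 5, 9, 12, 18, 27, 35, 42, 44, 56, 66]
Sum[7..8] = prefix[9] - prefix[7] = 56 - 42 = 14


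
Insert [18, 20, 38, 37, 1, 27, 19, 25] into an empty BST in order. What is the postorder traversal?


Root = 18; build tree by BST insertion.
Postorder traversal: [1, 19, 25, 27, 37, 38, 20, 18]


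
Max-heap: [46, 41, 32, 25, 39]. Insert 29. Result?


Append 29: [46, 41, 32, 25, 39, 29]
Bubble up: no swaps needed
Result: [46, 41, 32, 25, 39, 29]


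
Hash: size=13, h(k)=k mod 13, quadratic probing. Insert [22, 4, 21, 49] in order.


Insertions: 22->slot 9; 4->slot 4; 21->slot 8; 49->slot 10
Table: [None, None, None, None, 4, None, None, None, 21, 22, 49, None, None]


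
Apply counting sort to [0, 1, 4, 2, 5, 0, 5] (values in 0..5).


Count array: [2, 1, 1, 0, 1, 2]
Reconstruct: [0, 0, 1, 2, 4, 5, 5]


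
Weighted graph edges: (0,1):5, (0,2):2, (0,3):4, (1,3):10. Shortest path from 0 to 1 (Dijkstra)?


Dijkstra from 0:
Distances: {0: 0, 1: 5, 2: 2, 3: 4}
Shortest distance to 1 = 5, path = [0, 1]


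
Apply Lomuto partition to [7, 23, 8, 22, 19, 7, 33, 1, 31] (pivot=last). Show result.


Elements <= 31 go left of pivot.
Result: [7, 23, 8, 22, 19, 7, 1, 31, 33], pivot at index 7


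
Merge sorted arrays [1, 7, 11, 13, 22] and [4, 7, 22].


Compare heads, take smaller each step.
Merged: [1, 4, 7, 7, 11, 13, 22, 22]


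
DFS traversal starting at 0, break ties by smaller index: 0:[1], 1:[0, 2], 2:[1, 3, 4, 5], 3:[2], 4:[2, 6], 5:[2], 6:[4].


DFS stack-based: start with [0]
Visit order: [0, 1, 2, 3, 4, 6, 5]


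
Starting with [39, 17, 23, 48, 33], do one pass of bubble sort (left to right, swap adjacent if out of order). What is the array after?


After one pass: [17, 23, 39, 33, 48]


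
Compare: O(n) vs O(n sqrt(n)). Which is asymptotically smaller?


linear grows slower than n^1.5
O(n) is asymptotically smaller; O(n sqrt(n)) grows faster


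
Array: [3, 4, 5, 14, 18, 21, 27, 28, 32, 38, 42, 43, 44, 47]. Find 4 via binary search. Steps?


Search for 4:
[0,13] mid=6 arr[6]=27
[0,5] mid=2 arr[2]=5
[0,1] mid=0 arr[0]=3
[1,1] mid=1 arr[1]=4
Total: 4 comparisons


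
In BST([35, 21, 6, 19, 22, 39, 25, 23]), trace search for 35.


BST root = 35
Search for 35: compare at each node
Path: [35]


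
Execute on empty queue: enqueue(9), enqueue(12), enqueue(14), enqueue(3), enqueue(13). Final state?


enqueue(9) -> [9]
enqueue(12) -> [9, 12]
enqueue(14) -> [9, 12, 14]
enqueue(3) -> [9, 12, 14, 3]
enqueue(13) -> [9, 12, 14, 3, 13]
Final queue (front to back): [9, 12, 14, 3, 13]


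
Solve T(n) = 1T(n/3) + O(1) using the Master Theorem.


a=1, b=3, c=0. log_3(1)=0 = c=0. Case 2: O(n^c log n) = O(log n)
Complexity: O(log n)


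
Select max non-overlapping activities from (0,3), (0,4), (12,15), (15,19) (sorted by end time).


Greedy: pick earliest-ending, then skip overlaps.
Selected (3 activities): [(0, 3), (12, 15), (15, 19)]


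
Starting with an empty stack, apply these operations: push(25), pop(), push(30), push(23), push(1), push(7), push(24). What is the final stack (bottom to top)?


push(25) -> [25]
pop() returns 25 -> []
push(30) -> [30]
push(23) -> [30, 23]
push(1) -> [30, 23, 1]
push(7) -> [30, 23, 1, 7]
push(24) -> [30, 23, 1, 7, 24]
Final stack (bottom to top): [30, 23, 1, 7, 24]


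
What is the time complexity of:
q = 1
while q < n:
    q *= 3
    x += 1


Per nesting level: O(log n) = O(log n)
Complexity: O(log n)


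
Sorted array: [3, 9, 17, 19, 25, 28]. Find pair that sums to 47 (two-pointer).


Two pointers: lo=0, hi=5
Found pair: (19, 28) summing to 47


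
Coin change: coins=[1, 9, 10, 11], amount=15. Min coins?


dp[0]=0; dp[i]=1+min(dp[i-c] for c in coins)
...dp[10]=1, dp[11]=1, dp[12]=2, dp[13]=3, dp[14]=4, dp[15]=5
Minimum coins for 15 = 5


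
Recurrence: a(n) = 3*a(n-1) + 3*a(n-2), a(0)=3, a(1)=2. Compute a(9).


Build bottom-up:
...a(7)=10746, a(8)=40743, a(9)=3*40743+3*10746=154467


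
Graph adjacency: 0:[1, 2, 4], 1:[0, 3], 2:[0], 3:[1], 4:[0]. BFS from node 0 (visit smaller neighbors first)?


BFS queue: start with [0]
Visit order: [0, 1, 2, 4, 3]


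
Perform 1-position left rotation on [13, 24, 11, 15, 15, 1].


Left rotate by 1: [24, 11, 15, 15, 1, 13]


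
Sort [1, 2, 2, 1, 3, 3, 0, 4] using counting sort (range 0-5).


Count array: [1, 2, 2, 2, 1, 0]
Reconstruct: [0, 1, 1, 2, 2, 3, 3, 4]


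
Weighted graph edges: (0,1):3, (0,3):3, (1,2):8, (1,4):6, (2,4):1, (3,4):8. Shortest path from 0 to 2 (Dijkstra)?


Dijkstra from 0:
Distances: {0: 0, 1: 3, 2: 10, 3: 3, 4: 9}
Shortest distance to 2 = 10, path = [0, 1, 4, 2]


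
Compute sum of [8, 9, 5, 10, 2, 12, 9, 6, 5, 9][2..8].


Prefix sums: [0, 8, 17, 22, 32, 34, 46, 55, 61, 66, 75]
Sum[2..8] = prefix[9] - prefix[2] = 66 - 17 = 49


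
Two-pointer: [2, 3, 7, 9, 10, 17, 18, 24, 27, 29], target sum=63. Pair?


Two pointers: lo=0, hi=9
No pair sums to 63


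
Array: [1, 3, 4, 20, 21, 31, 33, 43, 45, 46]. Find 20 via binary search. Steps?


Search for 20:
[0,9] mid=4 arr[4]=21
[0,3] mid=1 arr[1]=3
[2,3] mid=2 arr[2]=4
[3,3] mid=3 arr[3]=20
Total: 4 comparisons


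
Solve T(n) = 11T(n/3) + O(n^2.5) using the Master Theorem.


a=11, b=3, c=2.5. log_3(11)=2.183 < c=2.5. Case 3: O(n^c) = O(n^2.500)
Complexity: O(n^2.500)


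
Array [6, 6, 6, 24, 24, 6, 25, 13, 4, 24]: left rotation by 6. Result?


Left rotate by 6: [25, 13, 4, 24, 6, 6, 6, 24, 24, 6]


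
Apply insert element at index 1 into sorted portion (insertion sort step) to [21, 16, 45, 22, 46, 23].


After one pass: [16, 21, 45, 22, 46, 23]


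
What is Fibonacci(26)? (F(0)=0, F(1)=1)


F(n)=F(n-1)+F(n-2)
...F(24)=46368, F(25)=75025, F(26)=121393
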